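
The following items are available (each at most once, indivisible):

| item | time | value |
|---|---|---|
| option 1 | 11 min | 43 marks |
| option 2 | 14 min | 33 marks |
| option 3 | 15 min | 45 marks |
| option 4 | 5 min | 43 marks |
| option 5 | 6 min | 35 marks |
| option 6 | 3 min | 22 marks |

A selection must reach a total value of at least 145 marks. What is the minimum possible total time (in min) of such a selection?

Subsets with value ≥ 145, sorted by total time:
- option 3+option 4+option 5+option 6: time 29, value 145
- option 1+option 3+option 4+option 6: time 34, value 153
- option 1+option 3+option 5+option 6: time 35, value 145
- option 1+option 2+option 4+option 5: time 36, value 154
Minimum time: 29 min.

29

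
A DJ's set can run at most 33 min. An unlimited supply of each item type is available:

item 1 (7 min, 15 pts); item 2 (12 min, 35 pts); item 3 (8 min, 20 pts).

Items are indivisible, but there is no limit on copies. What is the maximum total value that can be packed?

Best value-per-unit is item 2 at 35/12; filling with it alone gives 2×35 = 70.
Optimal mix: 2×item 2 + 1×item 3 → duration 32, value 90.

90 pts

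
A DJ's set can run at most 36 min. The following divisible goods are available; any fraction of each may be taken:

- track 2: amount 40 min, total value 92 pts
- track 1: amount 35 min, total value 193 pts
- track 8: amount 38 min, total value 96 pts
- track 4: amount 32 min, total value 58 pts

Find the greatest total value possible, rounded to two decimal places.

195.53

Take in order of value per unit:
- track 1 (193/35 per unit): all 35 → value 193, running total 193.00
- track 8 (96/38 per unit): 1 of 38 → value 1×96/38 = 2.5263, running total 195.53
Total 195.53.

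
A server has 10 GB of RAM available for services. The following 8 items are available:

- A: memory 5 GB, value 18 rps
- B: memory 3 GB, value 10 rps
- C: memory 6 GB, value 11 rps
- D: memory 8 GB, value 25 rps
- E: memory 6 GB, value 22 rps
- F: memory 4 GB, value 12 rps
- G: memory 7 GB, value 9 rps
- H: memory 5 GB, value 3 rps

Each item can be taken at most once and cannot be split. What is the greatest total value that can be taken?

34 rps

This is a 0/1 knapsack; check combinations near the capacity.
- E+F: memory 6+4=10, value 22+12=34
- B+E: memory 3+6=9, value 10+22=32
- A+F: memory 5+4=9, value 18+12=30
- A+B: memory 5+3=8, value 18+10=28
Best: 34 rps.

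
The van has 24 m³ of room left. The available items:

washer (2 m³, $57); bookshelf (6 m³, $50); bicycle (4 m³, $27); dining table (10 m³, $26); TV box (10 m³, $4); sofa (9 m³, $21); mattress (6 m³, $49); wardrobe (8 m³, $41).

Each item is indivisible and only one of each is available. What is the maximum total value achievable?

$197

Check high-value combinations within 24 m³:
- washer+bookshelf+mattress+wardrobe: volume 2+6+6+8=22, value 57+50+49+41=197
- washer+bookshelf+bicycle+mattress: volume 2+6+4+6=18, value 57+50+27+49=183
- washer+bookshelf+dining table+mattress: volume 2+6+10+6=24, value 57+50+26+49=182
- washer+bookshelf+sofa+mattress: volume 2+6+9+6=23, value 57+50+21+49=177
Best: $197.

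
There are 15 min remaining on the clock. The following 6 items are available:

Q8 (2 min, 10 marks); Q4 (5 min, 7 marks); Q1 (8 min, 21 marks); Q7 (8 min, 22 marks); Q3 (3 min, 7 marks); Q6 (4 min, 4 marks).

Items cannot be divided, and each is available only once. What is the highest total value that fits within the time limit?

39 marks

Check high-value combinations within 15 min:
- Q8+Q7+Q3: time 2+8+3=13, value 10+22+7=39
- Q8+Q4+Q7: time 2+5+8=15, value 10+7+22=39
- Q8+Q1+Q3: time 2+8+3=13, value 10+21+7=38
Best: 39 marks.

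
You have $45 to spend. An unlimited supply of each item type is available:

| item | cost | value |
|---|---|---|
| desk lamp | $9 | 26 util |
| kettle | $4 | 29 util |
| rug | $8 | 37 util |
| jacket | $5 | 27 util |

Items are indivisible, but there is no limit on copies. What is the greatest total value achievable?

319 util

Best value-per-unit is kettle at 29/4, and filling with it alone uses cost 11×4=44. No mix of the others beats 11×29 = 319.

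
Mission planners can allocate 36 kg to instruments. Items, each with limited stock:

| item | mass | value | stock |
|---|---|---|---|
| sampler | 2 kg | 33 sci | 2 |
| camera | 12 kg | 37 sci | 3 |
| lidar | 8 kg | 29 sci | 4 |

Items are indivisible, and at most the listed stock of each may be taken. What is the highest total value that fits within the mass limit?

182 sci

Best selections within mass 36 and stock limits:
- 2×sampler + 4×lidar: mass 36, value 182
- 2×sampler + 2×camera + 1×lidar: mass 36, value 169
- 2×sampler + 1×camera + 2×lidar: mass 32, value 161
Best: 182 sci.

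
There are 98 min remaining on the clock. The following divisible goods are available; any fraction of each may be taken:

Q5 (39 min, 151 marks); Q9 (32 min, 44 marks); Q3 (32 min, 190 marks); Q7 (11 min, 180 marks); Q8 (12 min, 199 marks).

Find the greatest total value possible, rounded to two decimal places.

725.50

Take in order of value per unit:
- Q8 (199/12 per unit): all 12 → value 199, running total 199.00
- Q7 (180/11 per unit): all 11 → value 180, running total 379.00
- Q3 (190/32 per unit): all 32 → value 190, running total 569.00
- Q5 (151/39 per unit): all 39 → value 151, running total 720.00
- Q9 (44/32 per unit): 4 of 32 → value 4×44/32 = 5.5000, running total 725.50
Total 725.50.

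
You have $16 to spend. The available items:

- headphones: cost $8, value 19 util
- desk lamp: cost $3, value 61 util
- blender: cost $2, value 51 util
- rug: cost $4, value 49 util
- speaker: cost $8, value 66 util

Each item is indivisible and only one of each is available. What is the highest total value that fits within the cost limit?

178 util

Check high-value combinations within $16:
- desk lamp+blender+speaker: cost 3+2+8=13, value 61+51+66=178
- desk lamp+rug+speaker: cost 3+4+8=15, value 61+49+66=176
- blender+rug+speaker: cost 2+4+8=14, value 51+49+66=166
- desk lamp+blender+rug: cost 3+2+4=9, value 61+51+49=161
Best: 178 util.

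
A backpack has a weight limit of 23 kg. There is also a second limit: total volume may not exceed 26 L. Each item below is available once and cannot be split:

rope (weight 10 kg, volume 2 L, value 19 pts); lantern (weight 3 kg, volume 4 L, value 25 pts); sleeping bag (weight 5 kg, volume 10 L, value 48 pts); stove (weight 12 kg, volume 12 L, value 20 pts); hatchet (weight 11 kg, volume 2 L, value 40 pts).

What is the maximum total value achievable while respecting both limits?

Feasible sets respecting both limits:
- lantern+sleeping bag+hatchet: weight 19, volume 16, value 113
- lantern+sleeping bag+stove: weight 20, volume 26, value 93
- rope+lantern+sleeping bag: weight 18, volume 16, value 92
Best: 113 pts.

113 pts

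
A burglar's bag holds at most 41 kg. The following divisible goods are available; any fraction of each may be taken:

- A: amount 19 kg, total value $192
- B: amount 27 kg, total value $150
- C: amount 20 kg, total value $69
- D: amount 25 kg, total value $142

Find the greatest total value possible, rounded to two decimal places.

Take in order of value per unit:
- A (192/19 per unit): all 19 → value 192, running total 192.00
- D (142/25 per unit): 22 of 25 → value 22×142/25 = 124.9600, running total 316.96
Total 316.96.

316.96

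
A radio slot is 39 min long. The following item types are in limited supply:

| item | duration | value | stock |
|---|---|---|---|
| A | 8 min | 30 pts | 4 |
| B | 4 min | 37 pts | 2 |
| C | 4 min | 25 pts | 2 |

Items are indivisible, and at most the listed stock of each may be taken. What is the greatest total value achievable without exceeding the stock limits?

189 pts

Best selections within duration 39 and stock limits:
- 3×A + 2×B + 1×C: duration 36, value 189
- 2×A + 2×B + 2×C: duration 32, value 184
- 3×A + 1×B + 2×C: duration 36, value 177
- 3×A + 2×B: duration 32, value 164
Best: 189 pts.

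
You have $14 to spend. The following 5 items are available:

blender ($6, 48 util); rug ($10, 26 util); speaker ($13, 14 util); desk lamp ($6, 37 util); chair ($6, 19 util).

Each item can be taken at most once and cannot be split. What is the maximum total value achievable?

This is a 0/1 knapsack; check combinations near the capacity.
- blender+desk lamp: cost 6+6=12, value 48+37=85
- blender+chair: cost 6+6=12, value 48+19=67
- desk lamp+chair: cost 6+6=12, value 37+19=56
Best: 85 util.

85 util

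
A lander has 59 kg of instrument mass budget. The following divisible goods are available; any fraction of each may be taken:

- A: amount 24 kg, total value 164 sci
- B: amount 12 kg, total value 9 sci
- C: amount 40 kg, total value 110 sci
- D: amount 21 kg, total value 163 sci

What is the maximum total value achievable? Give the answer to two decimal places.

365.50

Take in order of value per unit:
- D (163/21 per unit): all 21 → value 163, running total 163.00
- A (164/24 per unit): all 24 → value 164, running total 327.00
- C (110/40 per unit): 14 of 40 → value 14×110/40 = 38.5000, running total 365.50
Total 365.50.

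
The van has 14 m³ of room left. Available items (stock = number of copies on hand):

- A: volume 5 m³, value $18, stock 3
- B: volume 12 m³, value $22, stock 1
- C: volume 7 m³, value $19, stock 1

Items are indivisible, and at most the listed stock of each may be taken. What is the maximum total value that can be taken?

Best selections within volume 14 and stock limits:
- 1×A + 1×C: volume 12, value 37
- 2×A: volume 10, value 36
- 1×B: volume 12, value 22
Best: $37.

$37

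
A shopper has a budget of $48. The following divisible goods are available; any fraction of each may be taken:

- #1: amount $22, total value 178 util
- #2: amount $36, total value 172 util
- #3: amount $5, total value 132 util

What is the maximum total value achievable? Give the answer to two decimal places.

Take in order of value per unit:
- #3 (132/5 per unit): all 5 → value 132, running total 132.00
- #1 (178/22 per unit): all 22 → value 178, running total 310.00
- #2 (172/36 per unit): 21 of 36 → value 21×172/36 = 100.3333, running total 410.33
Total 410.33.

410.33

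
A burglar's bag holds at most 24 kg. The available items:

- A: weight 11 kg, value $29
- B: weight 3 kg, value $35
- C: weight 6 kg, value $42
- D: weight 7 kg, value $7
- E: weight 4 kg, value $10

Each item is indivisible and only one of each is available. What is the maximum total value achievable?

$116

Check high-value combinations within 24 kg:
- A+B+C+E: weight 11+3+6+4=24, value 29+35+42+10=116
- A+B+C: weight 11+3+6=20, value 29+35+42=106
- B+C+D+E: weight 3+6+7+4=20, value 35+42+7+10=94
- B+C+E: weight 3+6+4=13, value 35+42+10=87
Best: $116.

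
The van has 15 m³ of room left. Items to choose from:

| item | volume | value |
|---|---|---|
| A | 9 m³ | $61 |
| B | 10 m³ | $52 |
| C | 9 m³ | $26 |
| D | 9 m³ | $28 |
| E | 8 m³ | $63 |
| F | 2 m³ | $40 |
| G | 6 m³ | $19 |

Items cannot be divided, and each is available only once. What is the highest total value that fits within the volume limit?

This is a 0/1 knapsack; check combinations near the capacity.
- E+F: volume 8+2=10, value 63+40=103
- A+F: volume 9+2=11, value 61+40=101
- B+F: volume 10+2=12, value 52+40=92
Best: $103.

$103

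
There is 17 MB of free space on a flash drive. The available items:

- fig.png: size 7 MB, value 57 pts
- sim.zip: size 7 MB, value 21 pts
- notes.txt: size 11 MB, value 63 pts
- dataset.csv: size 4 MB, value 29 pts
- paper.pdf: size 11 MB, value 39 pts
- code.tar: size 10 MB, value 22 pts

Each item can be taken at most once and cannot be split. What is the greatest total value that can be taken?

Check high-value combinations within 17 MB:
- notes.txt+dataset.csv: size 11+4=15, value 63+29=92
- fig.png+dataset.csv: size 7+4=11, value 57+29=86
- fig.png+code.tar: size 7+10=17, value 57+22=79
- fig.png+sim.zip: size 7+7=14, value 57+21=78
Best: 92 pts.

92 pts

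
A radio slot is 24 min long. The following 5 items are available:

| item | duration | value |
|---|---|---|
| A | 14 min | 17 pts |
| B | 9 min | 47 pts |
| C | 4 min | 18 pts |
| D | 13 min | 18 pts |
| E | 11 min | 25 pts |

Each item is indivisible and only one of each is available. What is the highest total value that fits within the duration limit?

90 pts

Check high-value combinations within 24 min:
- B+C+E: duration 9+4+11=24, value 47+18+25=90
- B+E: duration 9+11=20, value 47+25=72
- B+C: duration 9+4=13, value 47+18=65
- B+D: duration 9+13=22, value 47+18=65
Best: 90 pts.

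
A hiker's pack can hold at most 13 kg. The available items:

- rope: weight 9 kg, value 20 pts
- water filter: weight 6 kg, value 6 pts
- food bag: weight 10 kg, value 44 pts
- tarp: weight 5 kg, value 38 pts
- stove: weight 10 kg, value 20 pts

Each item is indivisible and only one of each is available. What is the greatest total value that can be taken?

44 pts

Check high-value combinations within 13 kg:
- food bag: weight 10, value 44
- water filter+tarp: weight 6+5=11, value 6+38=44
- tarp: weight 5, value 38
- rope: weight 9, value 20
Best: 44 pts.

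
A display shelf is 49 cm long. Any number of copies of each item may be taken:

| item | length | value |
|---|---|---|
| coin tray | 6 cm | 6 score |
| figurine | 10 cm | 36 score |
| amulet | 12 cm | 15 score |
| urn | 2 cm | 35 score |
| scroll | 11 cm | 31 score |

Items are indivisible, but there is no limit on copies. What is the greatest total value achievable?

840 score

Best value-per-unit is urn at 35/2, and filling with it alone uses length 24×2=48. No mix of the others beats 24×35 = 840.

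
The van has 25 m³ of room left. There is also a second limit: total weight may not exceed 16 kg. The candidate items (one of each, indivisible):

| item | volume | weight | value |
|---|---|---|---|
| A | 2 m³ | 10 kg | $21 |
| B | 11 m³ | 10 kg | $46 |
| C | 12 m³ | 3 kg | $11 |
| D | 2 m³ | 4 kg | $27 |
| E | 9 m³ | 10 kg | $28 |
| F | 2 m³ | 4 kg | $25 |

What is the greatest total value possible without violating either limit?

$73

Feasible sets respecting both limits:
- B+D: volume 13, weight 14, value 73
- B+F: volume 13, weight 14, value 71
- C+D+F: volume 16, weight 11, value 63
- B+C: volume 23, weight 13, value 57
Best: $73.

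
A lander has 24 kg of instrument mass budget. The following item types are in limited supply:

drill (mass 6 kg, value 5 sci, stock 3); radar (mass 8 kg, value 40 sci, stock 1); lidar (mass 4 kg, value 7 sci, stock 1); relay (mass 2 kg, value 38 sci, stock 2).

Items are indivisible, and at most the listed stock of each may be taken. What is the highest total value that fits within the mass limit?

128 sci

Top feasible selections:
- 1×drill + 1×radar + 1×lidar + 2×relay: mass 22, value 128
- 2×drill + 1×radar + 2×relay: mass 24, value 126
- 1×radar + 1×lidar + 2×relay: mass 16, value 123
Best: 128 sci.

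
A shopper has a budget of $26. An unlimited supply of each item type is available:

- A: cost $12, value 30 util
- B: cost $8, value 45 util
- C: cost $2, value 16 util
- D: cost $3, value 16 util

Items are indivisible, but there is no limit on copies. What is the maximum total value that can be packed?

Best value-per-unit is C at 16/2, and filling with it alone uses cost 13×2=26. No mix of the others beats 13×16 = 208.

208 util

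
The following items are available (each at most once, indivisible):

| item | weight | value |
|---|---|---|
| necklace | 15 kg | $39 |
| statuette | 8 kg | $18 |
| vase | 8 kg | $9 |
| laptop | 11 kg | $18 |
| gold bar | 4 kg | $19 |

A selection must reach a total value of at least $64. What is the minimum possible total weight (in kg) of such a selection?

27

Subsets with value ≥ 64, sorted by total weight:
- necklace+statuette+gold bar: weight 27, value 76
- necklace+vase+gold bar: weight 27, value 67
Minimum weight: 27 kg.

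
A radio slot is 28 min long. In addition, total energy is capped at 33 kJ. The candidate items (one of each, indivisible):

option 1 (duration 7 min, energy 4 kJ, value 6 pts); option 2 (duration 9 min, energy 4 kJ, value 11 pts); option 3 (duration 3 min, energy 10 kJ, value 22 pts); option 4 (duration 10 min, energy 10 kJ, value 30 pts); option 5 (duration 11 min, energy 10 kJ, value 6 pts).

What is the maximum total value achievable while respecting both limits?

63 pts

Feasible sets respecting both limits:
- option 2+option 3+option 4: duration 22, energy 24, value 63
- option 1+option 3+option 4: duration 20, energy 24, value 58
- option 3+option 4+option 5: duration 24, energy 30, value 58
- option 3+option 4: duration 13, energy 20, value 52
Best: 63 pts.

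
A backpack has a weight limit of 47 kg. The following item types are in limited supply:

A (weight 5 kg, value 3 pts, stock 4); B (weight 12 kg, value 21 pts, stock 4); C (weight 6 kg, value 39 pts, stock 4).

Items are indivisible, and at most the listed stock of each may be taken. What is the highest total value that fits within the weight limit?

183 pts

Best selections within weight 47 and stock limits:
- 2×A + 1×B + 4×C: weight 46, value 183
- 1×A + 1×B + 4×C: weight 41, value 180
Best: 183 pts.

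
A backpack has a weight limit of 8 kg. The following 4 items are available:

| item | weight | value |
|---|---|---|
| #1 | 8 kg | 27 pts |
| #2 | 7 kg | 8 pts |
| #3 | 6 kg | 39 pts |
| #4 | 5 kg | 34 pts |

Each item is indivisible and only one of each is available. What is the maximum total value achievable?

39 pts

Check high-value combinations within 8 kg:
- #3: weight 6, value 39
- #4: weight 5, value 34
- #1: weight 8, value 27
- #2: weight 7, value 8
Best: 39 pts.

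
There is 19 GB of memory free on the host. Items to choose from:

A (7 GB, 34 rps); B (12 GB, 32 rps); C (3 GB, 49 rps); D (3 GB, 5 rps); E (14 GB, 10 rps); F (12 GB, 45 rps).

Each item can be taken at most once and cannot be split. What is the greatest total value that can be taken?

99 rps

Check high-value combinations within 19 GB:
- C+D+F: memory 3+3+12=18, value 49+5+45=99
- C+F: memory 3+12=15, value 49+45=94
- A+C+D: memory 7+3+3=13, value 34+49+5=88
- B+C+D: memory 12+3+3=18, value 32+49+5=86
Best: 99 rps.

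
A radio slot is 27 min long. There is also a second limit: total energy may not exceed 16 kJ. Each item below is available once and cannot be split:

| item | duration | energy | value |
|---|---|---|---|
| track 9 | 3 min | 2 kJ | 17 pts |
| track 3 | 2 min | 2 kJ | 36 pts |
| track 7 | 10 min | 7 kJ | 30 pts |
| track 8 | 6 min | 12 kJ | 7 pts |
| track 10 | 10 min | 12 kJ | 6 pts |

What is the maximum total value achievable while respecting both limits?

83 pts

Feasible sets respecting both limits:
- track 9+track 3+track 7: duration 15, energy 11, value 83
- track 3+track 7: duration 12, energy 9, value 66
- track 9+track 3+track 8: duration 11, energy 16, value 60
- track 9+track 3+track 10: duration 15, energy 16, value 59
Best: 83 pts.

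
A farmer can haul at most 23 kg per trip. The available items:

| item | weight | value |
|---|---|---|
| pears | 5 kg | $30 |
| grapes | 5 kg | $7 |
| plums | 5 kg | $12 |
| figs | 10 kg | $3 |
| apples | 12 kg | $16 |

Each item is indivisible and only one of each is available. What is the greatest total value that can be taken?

$58

Check high-value combinations within 23 kg:
- pears+plums+apples: weight 5+5+12=22, value 30+12+16=58
- pears+grapes+apples: weight 5+5+12=22, value 30+7+16=53
- pears+grapes+plums: weight 5+5+5=15, value 30+7+12=49
- pears+apples: weight 5+12=17, value 30+16=46
Best: $58.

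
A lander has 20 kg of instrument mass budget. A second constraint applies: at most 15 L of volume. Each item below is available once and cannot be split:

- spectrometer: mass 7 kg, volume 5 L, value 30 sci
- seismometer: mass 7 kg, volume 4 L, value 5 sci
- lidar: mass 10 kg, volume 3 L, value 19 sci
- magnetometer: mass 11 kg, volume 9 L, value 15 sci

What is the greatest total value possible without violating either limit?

Feasible sets respecting both limits:
- spectrometer+lidar: mass 17, volume 8, value 49
- spectrometer+magnetometer: mass 18, volume 14, value 45
- spectrometer+seismometer: mass 14, volume 9, value 35
- spectrometer: mass 7, volume 5, value 30
Best: 49 sci.

49 sci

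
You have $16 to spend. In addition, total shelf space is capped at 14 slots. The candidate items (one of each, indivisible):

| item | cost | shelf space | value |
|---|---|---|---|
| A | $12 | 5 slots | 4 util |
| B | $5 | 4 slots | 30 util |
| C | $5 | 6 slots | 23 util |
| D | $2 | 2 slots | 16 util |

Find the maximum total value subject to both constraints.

69 util

Feasible sets respecting both limits:
- B+C+D: cost 12, shelf space 12, value 69
- B+C: cost 10, shelf space 10, value 53
- B+D: cost 7, shelf space 6, value 46
Best: 69 util.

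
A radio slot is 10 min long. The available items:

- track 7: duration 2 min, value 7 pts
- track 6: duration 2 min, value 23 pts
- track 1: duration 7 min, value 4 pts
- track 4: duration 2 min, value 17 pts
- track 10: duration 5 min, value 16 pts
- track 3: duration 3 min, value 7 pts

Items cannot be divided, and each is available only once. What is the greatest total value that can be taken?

Check high-value combinations within 10 min:
- track 6+track 4+track 10: duration 2+2+5=9, value 23+17+16=56
- track 7+track 6+track 4+track 3: duration 2+2+2+3=9, value 7+23+17+7=54
- track 7+track 6+track 4: duration 2+2+2=6, value 7+23+17=47
Best: 56 pts.

56 pts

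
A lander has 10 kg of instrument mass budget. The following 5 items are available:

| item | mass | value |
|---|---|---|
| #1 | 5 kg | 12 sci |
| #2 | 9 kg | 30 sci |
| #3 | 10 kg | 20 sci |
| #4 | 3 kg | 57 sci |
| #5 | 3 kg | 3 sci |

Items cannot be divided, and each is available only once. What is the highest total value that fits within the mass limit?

69 sci

Check high-value combinations within 10 kg:
- #1+#4: mass 5+3=8, value 12+57=69
- #4+#5: mass 3+3=6, value 57+3=60
- #4: mass 3, value 57
- #2: mass 9, value 30
Best: 69 sci.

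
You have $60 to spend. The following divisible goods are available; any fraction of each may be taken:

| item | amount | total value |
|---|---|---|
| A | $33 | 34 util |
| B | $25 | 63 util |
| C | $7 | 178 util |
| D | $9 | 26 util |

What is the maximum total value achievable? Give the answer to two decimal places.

Take in order of value per unit:
- C (178/7 per unit): all 7 → value 178, running total 178.00
- D (26/9 per unit): all 9 → value 26, running total 204.00
- B (63/25 per unit): all 25 → value 63, running total 267.00
- A (34/33 per unit): 19 of 33 → value 19×34/33 = 19.5758, running total 286.58
Total 286.58.

286.58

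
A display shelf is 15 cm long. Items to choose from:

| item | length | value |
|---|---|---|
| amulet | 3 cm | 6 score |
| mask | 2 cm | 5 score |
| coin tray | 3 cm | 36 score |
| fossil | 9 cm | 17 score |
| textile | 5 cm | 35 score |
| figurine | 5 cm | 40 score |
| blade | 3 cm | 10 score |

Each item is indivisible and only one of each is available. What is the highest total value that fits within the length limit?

116 score

This is a 0/1 knapsack; check combinations near the capacity.
- mask+coin tray+textile+figurine: length 2+3+5+5=15, value 5+36+35+40=116
- coin tray+textile+figurine: length 3+5+5=13, value 36+35+40=111
- amulet+coin tray+figurine+blade: length 3+3+5+3=14, value 6+36+40+10=92
- mask+coin tray+figurine+blade: length 2+3+5+3=13, value 5+36+40+10=91
Best: 116 score.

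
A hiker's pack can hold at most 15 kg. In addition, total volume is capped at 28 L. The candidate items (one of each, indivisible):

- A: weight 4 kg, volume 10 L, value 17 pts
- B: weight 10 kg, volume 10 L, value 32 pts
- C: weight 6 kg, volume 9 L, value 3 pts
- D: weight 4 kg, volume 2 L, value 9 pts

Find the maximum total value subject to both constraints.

Feasible sets respecting both limits:
- A+B: weight 14, volume 20, value 49
- B+D: weight 14, volume 12, value 41
- B: weight 10, volume 10, value 32
Best: 49 pts.

49 pts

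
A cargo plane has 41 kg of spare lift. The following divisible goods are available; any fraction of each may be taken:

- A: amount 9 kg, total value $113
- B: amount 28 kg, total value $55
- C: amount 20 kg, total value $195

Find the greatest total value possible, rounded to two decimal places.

331.57

Take in order of value per unit:
- A (113/9 per unit): all 9 → value 113, running total 113.00
- C (195/20 per unit): all 20 → value 195, running total 308.00
- B (55/28 per unit): 12 of 28 → value 12×55/28 = 23.5714, running total 331.57
Total 331.57.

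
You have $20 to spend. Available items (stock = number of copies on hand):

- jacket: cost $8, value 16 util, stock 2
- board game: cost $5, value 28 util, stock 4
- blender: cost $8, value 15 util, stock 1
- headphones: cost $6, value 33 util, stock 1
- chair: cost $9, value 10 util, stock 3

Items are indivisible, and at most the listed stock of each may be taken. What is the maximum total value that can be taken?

112 util

Top feasible selections:
- 4×board game: cost 20, value 112
- 2×board game + 1×headphones: cost 16, value 89
- 3×board game: cost 15, value 84
- 1×jacket + 1×board game + 1×headphones: cost 19, value 77
Best: 112 util.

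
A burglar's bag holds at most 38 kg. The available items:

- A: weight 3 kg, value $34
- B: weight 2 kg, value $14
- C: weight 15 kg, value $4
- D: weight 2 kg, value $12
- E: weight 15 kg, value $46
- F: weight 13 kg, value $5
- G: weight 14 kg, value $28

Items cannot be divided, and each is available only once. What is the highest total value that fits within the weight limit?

Check high-value combinations within 38 kg:
- A+B+D+E+G: weight 3+2+2+15+14=36, value 34+14+12+46+28=134
- A+B+E+G: weight 3+2+15+14=34, value 34+14+46+28=122
- A+D+E+G: weight 3+2+15+14=34, value 34+12+46+28=120
Best: $134.

$134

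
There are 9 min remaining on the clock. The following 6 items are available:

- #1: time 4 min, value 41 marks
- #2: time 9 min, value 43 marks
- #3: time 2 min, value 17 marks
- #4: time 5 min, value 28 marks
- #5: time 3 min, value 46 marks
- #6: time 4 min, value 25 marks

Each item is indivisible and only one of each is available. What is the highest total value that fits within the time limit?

Check high-value combinations within 9 min:
- #1+#3+#5: time 4+2+3=9, value 41+17+46=104
- #3+#5+#6: time 2+3+4=9, value 17+46+25=88
- #1+#5: time 4+3=7, value 41+46=87
- #4+#5: time 5+3=8, value 28+46=74
- #5+#6: time 3+4=7, value 46+25=71
Best: 104 marks.

104 marks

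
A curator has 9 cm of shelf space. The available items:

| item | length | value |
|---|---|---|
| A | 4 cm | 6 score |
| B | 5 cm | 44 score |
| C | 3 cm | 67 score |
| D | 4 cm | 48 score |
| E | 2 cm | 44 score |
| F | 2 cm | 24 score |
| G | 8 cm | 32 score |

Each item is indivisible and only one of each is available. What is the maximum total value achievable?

159 score

This is a 0/1 knapsack; check combinations near the capacity.
- C+D+E: length 3+4+2=9, value 67+48+44=159
- C+D+F: length 3+4+2=9, value 67+48+24=139
- C+E+F: length 3+2+2=7, value 67+44+24=135
- A+C+E: length 4+3+2=9, value 6+67+44=117
Best: 159 score.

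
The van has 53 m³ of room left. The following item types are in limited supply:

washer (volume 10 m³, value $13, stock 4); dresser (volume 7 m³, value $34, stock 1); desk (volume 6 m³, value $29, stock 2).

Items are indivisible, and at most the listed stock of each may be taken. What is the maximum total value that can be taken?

$131

Best selections within volume 53 and stock limits:
- 3×washer + 1×dresser + 2×desk: volume 49, value 131
- 2×washer + 1×dresser + 2×desk: volume 39, value 118
- 4×washer + 1×dresser + 1×desk: volume 53, value 115
- 4×washer + 2×desk: volume 52, value 110
Best: $131.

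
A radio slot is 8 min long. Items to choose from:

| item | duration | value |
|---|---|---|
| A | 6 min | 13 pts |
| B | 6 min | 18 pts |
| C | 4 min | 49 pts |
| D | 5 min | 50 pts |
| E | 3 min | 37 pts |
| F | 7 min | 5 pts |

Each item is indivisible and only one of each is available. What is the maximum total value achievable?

87 pts

Check high-value combinations within 8 min:
- D+E: duration 5+3=8, value 50+37=87
- C+E: duration 4+3=7, value 49+37=86
- D: duration 5, value 50
- C: duration 4, value 49
- E: duration 3, value 37
Best: 87 pts.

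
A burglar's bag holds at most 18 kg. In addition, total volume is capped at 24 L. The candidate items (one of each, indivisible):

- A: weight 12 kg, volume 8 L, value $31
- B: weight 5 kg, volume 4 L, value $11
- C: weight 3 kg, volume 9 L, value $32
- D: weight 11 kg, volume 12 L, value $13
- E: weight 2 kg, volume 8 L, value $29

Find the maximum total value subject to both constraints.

$72

Feasible sets respecting both limits:
- B+C+E: weight 10, volume 21, value 72
- A+C: weight 15, volume 17, value 63
- C+E: weight 5, volume 17, value 61
Best: $72.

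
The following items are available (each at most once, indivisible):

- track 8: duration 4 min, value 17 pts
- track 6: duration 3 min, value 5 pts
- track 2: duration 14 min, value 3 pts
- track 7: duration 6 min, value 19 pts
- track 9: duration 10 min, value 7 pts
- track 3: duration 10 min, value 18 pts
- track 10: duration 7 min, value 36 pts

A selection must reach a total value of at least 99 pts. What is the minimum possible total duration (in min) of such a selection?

Subsets with value ≥ 99, sorted by total duration:
- track 8+track 6+track 7+track 9+track 3+track 10: duration 40, value 102
- track 8+track 2+track 7+track 9+track 3+track 10: duration 51, value 100
Minimum duration: 40 min.

40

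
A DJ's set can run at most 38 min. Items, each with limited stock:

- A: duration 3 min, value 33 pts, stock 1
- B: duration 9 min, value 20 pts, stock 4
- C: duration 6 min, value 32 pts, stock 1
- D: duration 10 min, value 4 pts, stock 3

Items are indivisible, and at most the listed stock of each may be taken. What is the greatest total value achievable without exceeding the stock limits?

Best selections within duration 38 and stock limits:
- 1×A + 3×B + 1×C: duration 36, value 125
- 1×A + 2×B + 1×C + 1×D: duration 37, value 109
- 1×A + 2×B + 1×C: duration 27, value 105
- 1×A + 3×B: duration 30, value 93
Best: 125 pts.

125 pts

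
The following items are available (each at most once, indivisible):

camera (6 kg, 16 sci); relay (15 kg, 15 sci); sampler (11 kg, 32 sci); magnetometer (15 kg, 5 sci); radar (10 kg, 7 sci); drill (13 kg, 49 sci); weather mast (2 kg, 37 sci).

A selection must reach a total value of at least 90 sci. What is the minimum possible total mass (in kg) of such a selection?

21

Subsets with value ≥ 90, sorted by total mass:
- camera+drill+weather mast: mass 21, value 102
- radar+drill+weather mast: mass 25, value 93
- sampler+drill+weather mast: mass 26, value 118
Minimum mass: 21 kg.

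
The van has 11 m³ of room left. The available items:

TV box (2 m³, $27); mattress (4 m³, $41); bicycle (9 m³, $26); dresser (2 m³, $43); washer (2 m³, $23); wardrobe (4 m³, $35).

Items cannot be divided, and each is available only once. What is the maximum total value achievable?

This is a 0/1 knapsack; check combinations near the capacity.
- TV box+mattress+dresser+washer: volume 2+4+2+2=10, value 27+41+43+23=134
- TV box+dresser+washer+wardrobe: volume 2+2+2+4=10, value 27+43+23+35=128
- mattress+dresser+wardrobe: volume 4+2+4=10, value 41+43+35=119
- TV box+mattress+dresser: volume 2+4+2=8, value 27+41+43=111
- mattress+dresser+washer: volume 4+2+2=8, value 41+43+23=107
Best: $134.

$134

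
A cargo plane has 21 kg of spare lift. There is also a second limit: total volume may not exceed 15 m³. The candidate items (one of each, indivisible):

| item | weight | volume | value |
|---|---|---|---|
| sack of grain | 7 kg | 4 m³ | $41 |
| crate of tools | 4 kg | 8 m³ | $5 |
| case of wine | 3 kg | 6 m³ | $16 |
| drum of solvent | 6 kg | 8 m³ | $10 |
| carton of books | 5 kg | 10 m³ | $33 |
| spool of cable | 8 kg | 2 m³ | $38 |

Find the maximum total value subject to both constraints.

Feasible sets respecting both limits:
- sack of grain+case of wine+spool of cable: weight 18, volume 12, value 95
- sack of grain+drum of solvent+spool of cable: weight 21, volume 14, value 89
- sack of grain+crate of tools+spool of cable: weight 19, volume 14, value 84
- sack of grain+spool of cable: weight 15, volume 6, value 79
Best: $95.

$95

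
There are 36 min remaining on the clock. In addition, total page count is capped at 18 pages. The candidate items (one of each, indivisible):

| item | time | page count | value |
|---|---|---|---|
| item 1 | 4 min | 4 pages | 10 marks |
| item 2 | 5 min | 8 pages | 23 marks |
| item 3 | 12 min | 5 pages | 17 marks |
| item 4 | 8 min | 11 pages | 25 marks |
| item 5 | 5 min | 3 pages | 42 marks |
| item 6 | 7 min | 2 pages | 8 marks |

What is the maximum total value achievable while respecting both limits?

90 marks

Feasible sets respecting both limits:
- item 2+item 3+item 5+item 6: time 29, page count 18, value 90
- item 1+item 2+item 5+item 6: time 21, page count 17, value 83
- item 2+item 3+item 5: time 22, page count 16, value 82
Best: 90 marks.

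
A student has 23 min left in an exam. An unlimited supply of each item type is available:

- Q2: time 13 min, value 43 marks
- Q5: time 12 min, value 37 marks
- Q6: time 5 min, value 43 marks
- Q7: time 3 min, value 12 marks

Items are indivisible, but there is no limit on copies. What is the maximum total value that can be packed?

Best value-per-unit is Q6 at 43/5; filling with it alone gives 4×43 = 172.
Optimal mix: 4×Q6 + 1×Q7 → time 23, value 184.

184 marks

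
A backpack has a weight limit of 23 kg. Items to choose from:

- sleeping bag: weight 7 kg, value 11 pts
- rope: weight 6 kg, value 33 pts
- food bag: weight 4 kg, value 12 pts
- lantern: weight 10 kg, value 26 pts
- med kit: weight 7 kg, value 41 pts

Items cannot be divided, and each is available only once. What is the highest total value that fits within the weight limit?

100 pts

Check high-value combinations within 23 kg:
- rope+lantern+med kit: weight 6+10+7=23, value 33+26+41=100
- rope+food bag+med kit: weight 6+4+7=17, value 33+12+41=86
- sleeping bag+rope+med kit: weight 7+6+7=20, value 11+33+41=85
- food bag+lantern+med kit: weight 4+10+7=21, value 12+26+41=79
Best: 100 pts.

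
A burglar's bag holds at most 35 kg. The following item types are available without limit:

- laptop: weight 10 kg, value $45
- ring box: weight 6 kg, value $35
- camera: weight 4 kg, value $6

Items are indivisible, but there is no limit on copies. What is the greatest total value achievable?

$185

Best value-per-unit is ring box at 35/6; filling with it alone gives 5×35 = 175.
Optimal mix: 1×laptop + 4×ring box → weight 34, value 185.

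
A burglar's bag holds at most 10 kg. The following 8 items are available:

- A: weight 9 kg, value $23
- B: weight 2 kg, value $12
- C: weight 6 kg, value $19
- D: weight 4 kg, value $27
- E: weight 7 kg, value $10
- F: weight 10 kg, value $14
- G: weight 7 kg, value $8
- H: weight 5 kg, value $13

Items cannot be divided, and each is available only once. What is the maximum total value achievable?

This is a 0/1 knapsack; check combinations near the capacity.
- C+D: weight 6+4=10, value 19+27=46
- D+H: weight 4+5=9, value 27+13=40
- B+D: weight 2+4=6, value 12+27=39
- B+C: weight 2+6=8, value 12+19=31
- D: weight 4, value 27
Best: $46.

$46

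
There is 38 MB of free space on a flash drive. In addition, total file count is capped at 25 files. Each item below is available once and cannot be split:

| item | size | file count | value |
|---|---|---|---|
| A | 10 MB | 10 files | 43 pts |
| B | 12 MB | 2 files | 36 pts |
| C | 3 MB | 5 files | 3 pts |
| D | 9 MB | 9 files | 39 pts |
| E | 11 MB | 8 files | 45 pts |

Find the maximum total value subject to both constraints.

127 pts

Feasible sets respecting both limits:
- A+B+C+E: size 36, file count 25, value 127
- A+B+E: size 33, file count 20, value 124
- B+C+D+E: size 35, file count 24, value 123
Best: 127 pts.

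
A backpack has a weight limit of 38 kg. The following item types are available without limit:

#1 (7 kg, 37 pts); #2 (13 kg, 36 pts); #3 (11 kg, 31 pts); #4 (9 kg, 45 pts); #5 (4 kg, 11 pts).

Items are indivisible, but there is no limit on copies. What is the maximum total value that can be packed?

Best value-per-unit is #1 at 37/7; filling with it alone gives 5×37 = 185.
Optimal mix: 4×#1 + 1×#4 → weight 37, value 193.

193 pts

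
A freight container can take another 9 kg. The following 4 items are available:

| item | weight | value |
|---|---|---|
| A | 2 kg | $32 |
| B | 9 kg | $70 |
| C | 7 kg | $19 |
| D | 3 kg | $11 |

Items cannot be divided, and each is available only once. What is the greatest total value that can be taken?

$70

Check high-value combinations within 9 kg:
- B: weight 9, value 70
- A+C: weight 2+7=9, value 32+19=51
- A+D: weight 2+3=5, value 32+11=43
Best: $70.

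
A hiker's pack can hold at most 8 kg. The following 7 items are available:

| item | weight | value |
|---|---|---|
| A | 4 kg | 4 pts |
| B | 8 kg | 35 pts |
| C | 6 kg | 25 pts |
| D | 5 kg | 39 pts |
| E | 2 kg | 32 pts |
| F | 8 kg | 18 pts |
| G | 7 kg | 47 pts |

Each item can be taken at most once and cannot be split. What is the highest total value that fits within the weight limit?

Check high-value combinations within 8 kg:
- D+E: weight 5+2=7, value 39+32=71
- C+E: weight 6+2=8, value 25+32=57
- G: weight 7, value 47
- D: weight 5, value 39
Best: 71 pts.

71 pts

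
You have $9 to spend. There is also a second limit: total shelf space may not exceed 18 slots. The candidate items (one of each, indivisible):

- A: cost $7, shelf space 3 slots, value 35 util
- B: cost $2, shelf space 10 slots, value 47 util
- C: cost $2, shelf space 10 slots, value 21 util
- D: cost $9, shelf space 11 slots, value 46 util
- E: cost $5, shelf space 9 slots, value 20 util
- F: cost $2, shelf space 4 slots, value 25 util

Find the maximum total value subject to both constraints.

Feasible sets respecting both limits:
- A+B: cost 9, shelf space 13, value 82
- B+F: cost 4, shelf space 14, value 72
- A+F: cost 9, shelf space 7, value 60
- A+C: cost 9, shelf space 13, value 56
Best: 82 util.

82 util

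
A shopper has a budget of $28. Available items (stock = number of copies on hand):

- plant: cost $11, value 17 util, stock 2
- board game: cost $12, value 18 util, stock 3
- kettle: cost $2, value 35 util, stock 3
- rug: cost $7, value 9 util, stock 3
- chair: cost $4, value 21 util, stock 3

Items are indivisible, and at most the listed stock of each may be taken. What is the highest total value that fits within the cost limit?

177 util

Top feasible selections:
- 3×kettle + 1×rug + 3×chair: cost 25, value 177
- 3×kettle + 3×chair: cost 18, value 168
Best: 177 util.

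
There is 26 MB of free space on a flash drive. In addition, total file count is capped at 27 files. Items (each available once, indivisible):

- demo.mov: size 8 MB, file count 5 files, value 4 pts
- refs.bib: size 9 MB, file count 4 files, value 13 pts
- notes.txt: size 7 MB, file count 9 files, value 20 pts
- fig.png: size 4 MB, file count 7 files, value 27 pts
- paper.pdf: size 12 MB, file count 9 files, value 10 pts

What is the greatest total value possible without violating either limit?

Feasible sets respecting both limits:
- refs.bib+notes.txt+fig.png: size 20, file count 20, value 60
- notes.txt+fig.png+paper.pdf: size 23, file count 25, value 57
- demo.mov+notes.txt+fig.png: size 19, file count 21, value 51
Best: 60 pts.

60 pts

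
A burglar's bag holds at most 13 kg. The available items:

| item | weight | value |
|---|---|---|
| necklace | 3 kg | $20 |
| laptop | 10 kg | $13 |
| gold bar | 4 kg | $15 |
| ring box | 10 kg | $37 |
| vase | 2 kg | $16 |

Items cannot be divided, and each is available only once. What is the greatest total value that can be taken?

$57

Check high-value combinations within 13 kg:
- necklace+ring box: weight 3+10=13, value 20+37=57
- ring box+vase: weight 10+2=12, value 37+16=53
- necklace+gold bar+vase: weight 3+4+2=9, value 20+15+16=51
- ring box: weight 10, value 37
- necklace+vase: weight 3+2=5, value 20+16=36
Best: $57.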